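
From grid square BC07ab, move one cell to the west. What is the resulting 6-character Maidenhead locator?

Longitude subsquare a = 0; −1 → -1, wraps to 23 = x, carry into square.
Longitude square 0; −1 → -1, wraps to 9, carry into field.
Longitude field B = 1; −1 → 0 = A.
The latitude characters are unchanged.

AC97xb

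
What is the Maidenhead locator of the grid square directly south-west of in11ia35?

Longitude extended square 3; −1 → 2.
Latitude extended square 5; −1 → 4.

IN11ia24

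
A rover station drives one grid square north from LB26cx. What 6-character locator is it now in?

Latitude subsquare x = 23; +1 → 24, wraps to 0 = a, carry into square.
Latitude square 6; +1 → 7.
The longitude characters are unchanged.

LB27ca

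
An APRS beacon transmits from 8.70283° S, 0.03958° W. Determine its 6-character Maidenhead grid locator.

II91xh

Shift to the Maidenhead origin (180°W, 90°S): lon 179.9604, lat 81.2972.
Field (20°×10°, letters A–R): 179.9604/20 → 8 → I, 81.2972/10 → 8 → I; chars II.
Square (2°×1°, digits 0–9): 19.9604/2 → 9, 1.2972/1 → 1; chars 91.
Subsquare (5′×2.5′, letters a–x): 1.9604/0.0833333 → 23 → x, 0.2972/0.0416667 → 7 → h; chars xh.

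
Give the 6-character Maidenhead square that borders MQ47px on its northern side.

MQ48pa

Latitude subsquare x = 23; +1 → 24, wraps to 0 = a, carry into square.
Latitude square 7; +1 → 8.
The longitude characters are unchanged.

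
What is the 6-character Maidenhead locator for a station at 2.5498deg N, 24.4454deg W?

HJ72sn

Add 180° to longitude and 90° to latitude: 155.5546, 92.5498.
Field (20°×10°, letters A–R): 155.5546/20 → 7 → H, 92.5498/10 → 9 → J; chars HJ.
Square (2°×1°, digits 0–9): 15.5546/2 → 7, 2.5498/1 → 2; chars 72.
Subsquare (5′×2.5′, letters a–x): 1.5546/0.0833333 → 18 → s, 0.5498/0.0416667 → 13 → n; chars sn.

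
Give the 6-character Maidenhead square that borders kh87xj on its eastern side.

KH97aj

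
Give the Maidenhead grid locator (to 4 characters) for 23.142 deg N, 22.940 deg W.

HL83

Shift to the Maidenhead origin (180°W, 90°S): lon 157.06, lat 113.14.
Field: 157.06/20 → 7 → H, 113.14/10 → 11 → L; chars HL.
Square: 17.06/2 → 8, 3.14/1 → 3; chars 83.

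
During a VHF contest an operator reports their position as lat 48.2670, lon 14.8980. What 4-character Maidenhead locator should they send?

Add 180° to longitude and 90° to latitude: 194.90, 138.27.
Field (20°×10°, letters A–R): 194.90/20 → 9 → J, 138.27/10 → 13 → N; chars JN.
Square (2°×1°, digits 0–9): 14.90/2 → 7, 8.27/1 → 8; chars 78.

JN78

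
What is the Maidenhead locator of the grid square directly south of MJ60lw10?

MJ60lv19

Latitude extended square 0; −1 → -1, wraps to 9, carry into subsquare.
Latitude subsquare w = 22; −1 → 21 = v.
The longitude characters are unchanged.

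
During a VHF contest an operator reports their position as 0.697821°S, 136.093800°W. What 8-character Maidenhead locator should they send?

CI19wh82

Add 180° to longitude and 90° to latitude: 43.90620, 89.30218.
Field (20°×10°, letters A–R): lon ⌊43.90620/20⌋ = 2 → C; lat ⌊89.30218/10⌋ = 8 → I.
Square (2°×1°, digits 0–9): lon ⌊3.90620/2⌋ = 1; lat ⌊9.30218/1⌋ = 9.
Subsquare (5′×2.5′, letters a–x): lon ⌊1.90620/0.0833333⌋ = 22 → w; lat ⌊0.30218/0.0416667⌋ = 7 → h.
Extended square (30″×15″, digits 0–9): lon ⌊0.07287/0.00833333⌋ = 8; lat ⌊0.01051/0.00416667⌋ = 2.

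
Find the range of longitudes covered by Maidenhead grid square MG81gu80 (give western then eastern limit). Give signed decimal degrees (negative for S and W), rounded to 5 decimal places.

76.56667, 76.57500

Field M=12, G=6: +12·20° lon, +6·10° lat → SW at lon 60°, lat -30°.
Square 8, 1: +8·2° lon, +1·1° lat → SW at lon 76°, lat -29°.
Subsquare g=6, u=20: +6·0.0833333° lon, +20·0.0416667° lat → SW at lon 76.5°, lat -28.1667°.
Extended square 8, 0: +8·0.00833333° lon, +0·0.00416667° lat → SW at lon 76.5667°, lat -28.1667°.
Cell spans 0.00833333° lon × 0.00416667° lat.
west 76.56667, east 76.57500.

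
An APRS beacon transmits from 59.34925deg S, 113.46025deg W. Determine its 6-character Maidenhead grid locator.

DD30gp

Shift to the Maidenhead origin (180°W, 90°S): lon 66.5397, lat 30.6508.
Field: 66.5397/20 → 3 → D, 30.6508/10 → 3 → D; chars DD.
Square: 6.5397/2 → 3, 0.6508/1 → 0; chars 30.
Subsquare: 0.5397/0.0833333 → 6 → g, 0.6508/0.0416667 → 15 → p; chars gp.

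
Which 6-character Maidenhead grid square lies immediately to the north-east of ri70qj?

RI70rk

Longitude subsquare q = 16; +1 → 17 = r.
Latitude subsquare j = 9; +1 → 10 = k.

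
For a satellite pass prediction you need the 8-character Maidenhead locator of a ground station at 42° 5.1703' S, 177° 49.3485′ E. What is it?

Shift to the Maidenhead origin (180°W, 90°S): lon 357.82247, lat 47.91383.
Field (20°×10°, letters A–R): lon ⌊357.82247/20⌋ = 17 → R; lat ⌊47.91383/10⌋ = 4 → E.
Square (2°×1°, digits 0–9): lon ⌊17.82247/2⌋ = 8; lat ⌊7.91383/1⌋ = 7.
Subsquare (5′×2.5′, letters a–x): lon ⌊1.82247/0.0833333⌋ = 21 → v; lat ⌊0.91383/0.0416667⌋ = 21 → v.
Extended square (30″×15″, digits 0–9): lon ⌊0.07247/0.00833333⌋ = 8; lat ⌊0.03883/0.00416667⌋ = 9.

RE87vv89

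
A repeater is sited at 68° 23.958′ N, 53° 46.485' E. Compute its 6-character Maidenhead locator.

LP68vj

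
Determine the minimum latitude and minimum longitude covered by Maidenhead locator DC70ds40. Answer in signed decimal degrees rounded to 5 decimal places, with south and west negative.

Field D=3, C=2: +3·20° lon, +2·10° lat → SW at lon -120°, lat -70°.
Square 7, 0: +7·2° lon, +0·1° lat → SW at lon -106°, lat -70°.
Subsquare d=3, s=18: +3·0.0833333° lon, +18·0.0416667° lat → SW at lon -105.75°, lat -69.25°.
Extended square 4, 0: +4·0.00833333° lon, +0·0.00416667° lat → SW at lon -105.717°, lat -69.25°.
latitude -69.25000, longitude -105.71667.

-69.25000, -105.71667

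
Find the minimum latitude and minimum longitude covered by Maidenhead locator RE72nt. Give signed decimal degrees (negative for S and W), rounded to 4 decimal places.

-47.2083, 175.0833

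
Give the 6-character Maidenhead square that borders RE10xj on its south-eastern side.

RE20ai

Longitude subsquare x = 23; +1 → 24, wraps to 0 = a, carry into square.
Longitude square 1; +1 → 2.
Latitude subsquare j = 9; −1 → 8 = i.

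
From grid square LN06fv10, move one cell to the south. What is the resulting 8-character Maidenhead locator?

Latitude extended square 0; −1 → -1, wraps to 9, carry into subsquare.
Latitude subsquare v = 21; −1 → 20 = u.
The longitude characters are unchanged.

LN06fu19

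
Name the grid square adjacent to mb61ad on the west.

Longitude subsquare a = 0; −1 → -1, wraps to 23 = x, carry into square.
Longitude square 6; −1 → 5.
The latitude characters are unchanged.

MB51xd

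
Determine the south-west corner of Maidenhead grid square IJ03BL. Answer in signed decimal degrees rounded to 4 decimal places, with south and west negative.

3.4583, -19.9167

Field I=8, J=9: +8·20° lon, +9·10° lat → SW at lon -20°, lat 0°.
Square 0, 3: +0·2° lon, +3·1° lat → SW at lon -20°, lat 3°.
Subsquare b=1, l=11: +1·0.0833333° lon, +11·0.0416667° lat → SW at lon -19.9167°, lat 3.45833°.
latitude 3.4583, longitude -19.9167.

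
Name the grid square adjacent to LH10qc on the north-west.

LH10pd

Longitude subsquare q = 16; −1 → 15 = p.
Latitude subsquare c = 2; +1 → 3 = d.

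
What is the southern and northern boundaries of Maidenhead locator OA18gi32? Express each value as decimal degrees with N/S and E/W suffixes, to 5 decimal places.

Field O=14, A=0: +14·20° lon, +0·10° lat → SW at lon 100°, lat -90°.
Square 1, 8: +1·2° lon, +8·1° lat → SW at lon 102°, lat -82°.
Subsquare g=6, i=8: +6·0.0833333° lon, +8·0.0416667° lat → SW at lon 102.5°, lat -81.6667°.
Extended square 3, 2: +3·0.00833333° lon, +2·0.00416667° lat → SW at lon 102.525°, lat -81.6583°.
Cell spans 0.00833333° lon × 0.00416667° lat.
south 81.65833° S, north 81.65417° S.

81.65833° S, 81.65417° S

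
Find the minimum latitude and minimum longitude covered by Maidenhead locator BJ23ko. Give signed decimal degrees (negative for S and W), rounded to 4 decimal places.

3.5833, -155.1667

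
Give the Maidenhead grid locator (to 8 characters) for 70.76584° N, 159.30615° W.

BQ00is33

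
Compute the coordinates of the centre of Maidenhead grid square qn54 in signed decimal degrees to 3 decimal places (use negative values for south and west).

44.500, 151.000

Field Q=16, N=13: +16·20° lon, +13·10° lat → SW at lon 140°, lat 40°.
Square 5, 4: +5·2° lon, +4·1° lat → SW at lon 150°, lat 44°.
Cell spans 2° lon × 1° lat. Centre is SW corner plus half of each.
latitude 44.500, longitude 151.000.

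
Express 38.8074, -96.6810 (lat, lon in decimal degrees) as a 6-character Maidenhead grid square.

EM18pt

Offset from 180°W / 90°S: lon 83.3190°, lat 128.8074°.
Field: lon ⌊83.3190/20⌋ = 4 → E; lat ⌊128.8074/10⌋ = 12 → M.
Square: lon ⌊3.3190/2⌋ = 1; lat ⌊8.8074/1⌋ = 8.
Subsquare: lon ⌊1.3190/0.0833333⌋ = 15 → p; lat ⌊0.8074/0.0416667⌋ = 19 → t.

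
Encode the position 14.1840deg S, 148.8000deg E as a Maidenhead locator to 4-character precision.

Shift to the Maidenhead origin (180°W, 90°S): lon 328.80, lat 75.82.
Field: 328.80/20 → 16 → Q, 75.82/10 → 7 → H; chars QH.
Square: 8.80/2 → 4, 5.82/1 → 5; chars 45.

QH45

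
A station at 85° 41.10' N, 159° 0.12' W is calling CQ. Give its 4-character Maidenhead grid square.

Add 180° to longitude and 90° to latitude: 21.00, 175.69.
Field: lon ⌊21.00/20⌋ = 1 → B; lat ⌊175.69/10⌋ = 17 → R.
Square: lon ⌊1.00/2⌋ = 0; lat ⌊5.69/1⌋ = 5.

BR05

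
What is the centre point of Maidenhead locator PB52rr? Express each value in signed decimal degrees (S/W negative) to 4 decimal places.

Field P=15, B=1: +15·20° lon, +1·10° lat → SW at lon 120°, lat -80°.
Square 5, 2: +5·2° lon, +2·1° lat → SW at lon 130°, lat -78°.
Subsquare r=17, r=17: +17·0.0833333° lon, +17·0.0416667° lat → SW at lon 131.417°, lat -77.2917°.
Cell spans 0.0833333° lon × 0.0416667° lat. Centre is SW corner plus half of each.
latitude -77.2708, longitude 131.4583.

-77.2708, 131.4583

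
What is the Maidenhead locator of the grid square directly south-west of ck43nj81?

Longitude extended square 8; −1 → 7.
Latitude extended square 1; −1 → 0.

CK43nj70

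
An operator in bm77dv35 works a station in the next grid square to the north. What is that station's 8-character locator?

Latitude extended square 5; +1 → 6.
The longitude characters are unchanged.

BM77dv36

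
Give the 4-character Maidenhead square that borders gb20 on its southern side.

GA29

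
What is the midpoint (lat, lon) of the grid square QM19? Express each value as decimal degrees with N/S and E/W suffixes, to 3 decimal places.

39.500° N, 143.000° E

Field Q=16, M=12: +16·20° lon, +12·10° lat → SW at lon 140°, lat 30°.
Square 1, 9: +1·2° lon, +9·1° lat → SW at lon 142°, lat 39°.
Cell spans 2° lon × 1° lat. Centre is SW corner plus half of each.
latitude 39.500° N, longitude 143.000° E.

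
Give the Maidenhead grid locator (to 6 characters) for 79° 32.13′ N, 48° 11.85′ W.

Shift to the Maidenhead origin (180°W, 90°S): lon 131.8025, lat 169.5355.
Field (20°×10°, letters A–R): lon ⌊131.8025/20⌋ = 6 → G; lat ⌊169.5355/10⌋ = 16 → Q.
Square (2°×1°, digits 0–9): lon ⌊11.8025/2⌋ = 5; lat ⌊9.5355/1⌋ = 9.
Subsquare (5′×2.5′, letters a–x): lon ⌊1.8025/0.0833333⌋ = 21 → v; lat ⌊0.5355/0.0416667⌋ = 12 → m.

GQ59vm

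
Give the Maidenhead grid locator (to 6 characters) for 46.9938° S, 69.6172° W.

Offset from 180°W / 90°S: lon 110.3828°, lat 43.0062°.
Field (20°×10°, letters A–R): 110.3828/20 → 5 → F, 43.0062/10 → 4 → E; chars FE.
Square (2°×1°, digits 0–9): 10.3828/2 → 5, 3.0062/1 → 3; chars 53.
Subsquare (5′×2.5′, letters a–x): 0.3828/0.0833333 → 4 → e, 0.0062/0.0416667 → 0 → a; chars ea.

FE53ea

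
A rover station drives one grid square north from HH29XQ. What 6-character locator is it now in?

Latitude subsquare q = 16; +1 → 17 = r.
The longitude characters are unchanged.

HH29xr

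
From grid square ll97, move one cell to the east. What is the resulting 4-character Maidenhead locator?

Longitude square 9; +1 → 10, wraps to 0, carry into field.
Longitude field L = 11; +1 → 12 = M.
The latitude characters are unchanged.

ML07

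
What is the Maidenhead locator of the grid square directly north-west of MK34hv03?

Longitude extended square 0; −1 → -1, wraps to 9, carry into subsquare.
Longitude subsquare h = 7; −1 → 6 = g.
Latitude extended square 3; +1 → 4.

MK34gv94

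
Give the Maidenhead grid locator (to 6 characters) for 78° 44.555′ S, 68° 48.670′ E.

Shift to the Maidenhead origin (180°W, 90°S): lon 248.8112, lat 11.2574.
Field (20°×10°, letters A–R): lon ⌊248.8112/20⌋ = 12 → M; lat ⌊11.2574/10⌋ = 1 → B.
Square (2°×1°, digits 0–9): lon ⌊8.8112/2⌋ = 4; lat ⌊1.2574/1⌋ = 1.
Subsquare (5′×2.5′, letters a–x): lon ⌊0.8112/0.0833333⌋ = 9 → j; lat ⌊0.2574/0.0416667⌋ = 6 → g.

MB41jg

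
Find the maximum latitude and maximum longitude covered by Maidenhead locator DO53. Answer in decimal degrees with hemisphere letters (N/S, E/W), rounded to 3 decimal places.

54.000° N, 108.000° W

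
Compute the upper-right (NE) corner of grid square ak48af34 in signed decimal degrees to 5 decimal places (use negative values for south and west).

18.22917, -171.96667

Field A=0, K=10: +0·20° lon, +10·10° lat → SW at lon -180°, lat 10°.
Square 4, 8: +4·2° lon, +8·1° lat → SW at lon -172°, lat 18°.
Subsquare a=0, f=5: +0·0.0833333° lon, +5·0.0416667° lat → SW at lon -172°, lat 18.2083°.
Extended square 3, 4: +3·0.00833333° lon, +4·0.00416667° lat → SW at lon -171.975°, lat 18.225°.
Cell spans 0.00833333° lon × 0.00416667° lat. NE corner is SW corner plus one full cell.
latitude 18.22917, longitude -171.96667.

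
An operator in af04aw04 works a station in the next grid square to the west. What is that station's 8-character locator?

RF94xw94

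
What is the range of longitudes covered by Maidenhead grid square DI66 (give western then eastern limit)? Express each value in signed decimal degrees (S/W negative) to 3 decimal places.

Field D=3, I=8: +3·20° lon, +8·10° lat → SW at lon -120°, lat -10°.
Square 6, 6: +6·2° lon, +6·1° lat → SW at lon -108°, lat -4°.
Cell spans 2° lon × 1° lat.
west -108.000, east -106.000.

-108.000, -106.000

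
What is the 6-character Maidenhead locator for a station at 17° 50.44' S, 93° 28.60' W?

EH32gd

Offset from 180°W / 90°S: lon 86.5233°, lat 72.1593°.
Field: lon ⌊86.5233/20⌋ = 4 → E; lat ⌊72.1593/10⌋ = 7 → H.
Square: lon ⌊6.5233/2⌋ = 3; lat ⌊2.1593/1⌋ = 2.
Subsquare: lon ⌊0.5233/0.0833333⌋ = 6 → g; lat ⌊0.1593/0.0416667⌋ = 3 → d.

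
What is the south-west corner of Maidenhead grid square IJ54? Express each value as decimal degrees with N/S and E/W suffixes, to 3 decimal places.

Field I=8, J=9: +8·20° lon, +9·10° lat → SW at lon -20°, lat 0°.
Square 5, 4: +5·2° lon, +4·1° lat → SW at lon -10°, lat 4°.
latitude 4.000° N, longitude 10.000° W.

4.000° N, 10.000° W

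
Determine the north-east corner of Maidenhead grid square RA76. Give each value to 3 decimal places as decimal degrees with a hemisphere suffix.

83.000° S, 176.000° E

Field R=17, A=0: +17·20° lon, +0·10° lat → SW at lon 160°, lat -90°.
Square 7, 6: +7·2° lon, +6·1° lat → SW at lon 174°, lat -84°.
Cell spans 2° lon × 1° lat. NE corner is SW corner plus one full cell.
latitude 83.000° S, longitude 176.000° E.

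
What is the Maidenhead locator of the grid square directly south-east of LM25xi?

LM35ah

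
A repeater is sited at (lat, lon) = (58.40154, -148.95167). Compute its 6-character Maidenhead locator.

BO58mj

Add 180° to longitude and 90° to latitude: 31.0483, 148.4015.
Field (20°×10°, letters A–R): 31.0483/20 → 1 → B, 148.4015/10 → 14 → O; chars BO.
Square (2°×1°, digits 0–9): 11.0483/2 → 5, 8.4015/1 → 8; chars 58.
Subsquare (5′×2.5′, letters a–x): 1.0483/0.0833333 → 12 → m, 0.4015/0.0416667 → 9 → j; chars mj.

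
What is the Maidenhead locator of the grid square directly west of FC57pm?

FC57om

Longitude subsquare p = 15; −1 → 14 = o.
The latitude characters are unchanged.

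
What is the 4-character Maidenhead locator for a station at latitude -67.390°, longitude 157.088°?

Add 180° to longitude and 90° to latitude: 337.09, 22.61.
Field (20°×10°, letters A–R): 337.09/20 → 16 → Q, 22.61/10 → 2 → C; chars QC.
Square (2°×1°, digits 0–9): 17.09/2 → 8, 2.61/1 → 2; chars 82.

QC82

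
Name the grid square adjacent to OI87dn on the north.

OI87do

Latitude subsquare n = 13; +1 → 14 = o.
The longitude characters are unchanged.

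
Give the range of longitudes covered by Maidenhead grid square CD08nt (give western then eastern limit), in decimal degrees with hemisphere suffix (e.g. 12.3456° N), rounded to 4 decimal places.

Field C=2, D=3: +2·20° lon, +3·10° lat → SW at lon -140°, lat -60°.
Square 0, 8: +0·2° lon, +8·1° lat → SW at lon -140°, lat -52°.
Subsquare n=13, t=19: +13·0.0833333° lon, +19·0.0416667° lat → SW at lon -138.917°, lat -51.2083°.
Cell spans 0.0833333° lon × 0.0416667° lat.
west 138.9167° W, east 138.8333° W.

138.9167° W, 138.8333° W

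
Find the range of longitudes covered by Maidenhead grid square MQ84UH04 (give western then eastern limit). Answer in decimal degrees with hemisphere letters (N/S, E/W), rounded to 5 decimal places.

77.66667° E, 77.67500° E

Field M=12, Q=16: +12·20° lon, +16·10° lat → SW at lon 60°, lat 70°.
Square 8, 4: +8·2° lon, +4·1° lat → SW at lon 76°, lat 74°.
Subsquare u=20, h=7: +20·0.0833333° lon, +7·0.0416667° lat → SW at lon 77.6667°, lat 74.2917°.
Extended square 0, 4: +0·0.00833333° lon, +4·0.00416667° lat → SW at lon 77.6667°, lat 74.3083°.
Cell spans 0.00833333° lon × 0.00416667° lat.
west 77.66667° E, east 77.67500° E.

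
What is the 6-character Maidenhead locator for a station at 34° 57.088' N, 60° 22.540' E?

MM04ew

Add 180° to longitude and 90° to latitude: 240.3757, 124.9515.
Field: 240.3757/20 → 12 → M, 124.9515/10 → 12 → M; chars MM.
Square: 0.3757/2 → 0, 4.9515/1 → 4; chars 04.
Subsquare: 0.3757/0.0833333 → 4 → e, 0.9515/0.0416667 → 22 → w; chars ew.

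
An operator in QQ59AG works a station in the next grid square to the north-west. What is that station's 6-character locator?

QQ49xh

Longitude subsquare a = 0; −1 → -1, wraps to 23 = x, carry into square.
Longitude square 5; −1 → 4.
Latitude subsquare g = 6; +1 → 7 = h.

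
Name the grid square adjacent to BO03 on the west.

Longitude square 0; −1 → -1, wraps to 9, carry into field.
Longitude field B = 1; −1 → 0 = A.
The latitude characters are unchanged.

AO93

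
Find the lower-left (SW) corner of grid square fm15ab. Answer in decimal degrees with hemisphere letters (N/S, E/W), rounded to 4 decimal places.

35.0417° N, 78.0000° W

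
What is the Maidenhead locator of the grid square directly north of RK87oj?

Latitude subsquare j = 9; +1 → 10 = k.
The longitude characters are unchanged.

RK87ok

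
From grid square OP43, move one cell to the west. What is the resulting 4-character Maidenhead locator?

OP33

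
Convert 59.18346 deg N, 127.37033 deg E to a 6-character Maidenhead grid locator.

Add 180° to longitude and 90° to latitude: 307.3703, 149.1835.
Field: lon ⌊307.3703/20⌋ = 15 → P; lat ⌊149.1835/10⌋ = 14 → O.
Square: lon ⌊7.3703/2⌋ = 3; lat ⌊9.1835/1⌋ = 9.
Subsquare: lon ⌊1.3703/0.0833333⌋ = 16 → q; lat ⌊0.1835/0.0416667⌋ = 4 → e.

PO39qe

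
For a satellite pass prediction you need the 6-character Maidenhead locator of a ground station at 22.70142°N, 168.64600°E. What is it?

Offset from 180°W / 90°S: lon 348.6460°, lat 112.7014°.
Field: lon ⌊348.6460/20⌋ = 17 → R; lat ⌊112.7014/10⌋ = 11 → L.
Square: lon ⌊8.6460/2⌋ = 4; lat ⌊2.7014/1⌋ = 2.
Subsquare: lon ⌊0.6460/0.0833333⌋ = 7 → h; lat ⌊0.7014/0.0416667⌋ = 16 → q.

RL42hq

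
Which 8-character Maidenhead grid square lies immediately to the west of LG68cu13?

LG68cu03

Longitude extended square 1; −1 → 0.
The latitude characters are unchanged.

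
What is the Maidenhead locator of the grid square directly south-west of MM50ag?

MM40xf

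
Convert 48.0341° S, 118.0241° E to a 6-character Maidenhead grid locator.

Offset from 180°W / 90°S: lon 298.0241°, lat 41.9659°.
Field: lon ⌊298.0241/20⌋ = 14 → O; lat ⌊41.9659/10⌋ = 4 → E.
Square: lon ⌊18.0241/2⌋ = 9; lat ⌊1.9659/1⌋ = 1.
Subsquare: lon ⌊0.0241/0.0833333⌋ = 0 → a; lat ⌊0.9659/0.0416667⌋ = 23 → x.

OE91ax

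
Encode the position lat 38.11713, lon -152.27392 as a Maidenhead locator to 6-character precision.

BM38uc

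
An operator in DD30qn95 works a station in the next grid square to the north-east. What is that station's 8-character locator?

DD30rn06

Longitude extended square 9; +1 → 10, wraps to 0, carry into subsquare.
Longitude subsquare q = 16; +1 → 17 = r.
Latitude extended square 5; +1 → 6.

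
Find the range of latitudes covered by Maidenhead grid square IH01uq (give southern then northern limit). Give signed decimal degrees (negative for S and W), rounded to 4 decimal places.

-18.3333, -18.2917

Field I=8, H=7: +8·20° lon, +7·10° lat → SW at lon -20°, lat -20°.
Square 0, 1: +0·2° lon, +1·1° lat → SW at lon -20°, lat -19°.
Subsquare u=20, q=16: +20·0.0833333° lon, +16·0.0416667° lat → SW at lon -18.3333°, lat -18.3333°.
Cell spans 0.0833333° lon × 0.0416667° lat.
south -18.3333, north -18.2917.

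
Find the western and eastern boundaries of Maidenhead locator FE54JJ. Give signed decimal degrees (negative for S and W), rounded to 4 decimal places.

Field F=5, E=4: +5·20° lon, +4·10° lat → SW at lon -80°, lat -50°.
Square 5, 4: +5·2° lon, +4·1° lat → SW at lon -70°, lat -46°.
Subsquare j=9, j=9: +9·0.0833333° lon, +9·0.0416667° lat → SW at lon -69.25°, lat -45.625°.
Cell spans 0.0833333° lon × 0.0416667° lat.
west -69.2500, east -69.1667.

-69.2500, -69.1667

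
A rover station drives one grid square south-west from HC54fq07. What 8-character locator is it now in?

HC54eq96

Longitude extended square 0; −1 → -1, wraps to 9, carry into subsquare.
Longitude subsquare f = 5; −1 → 4 = e.
Latitude extended square 7; −1 → 6.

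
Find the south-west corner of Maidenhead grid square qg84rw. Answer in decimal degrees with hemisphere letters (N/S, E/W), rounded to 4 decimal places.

25.0833° S, 157.4167° E

Field Q=16, G=6: +16·20° lon, +6·10° lat → SW at lon 140°, lat -30°.
Square 8, 4: +8·2° lon, +4·1° lat → SW at lon 156°, lat -26°.
Subsquare r=17, w=22: +17·0.0833333° lon, +22·0.0416667° lat → SW at lon 157.417°, lat -25.0833°.
latitude 25.0833° S, longitude 157.4167° E.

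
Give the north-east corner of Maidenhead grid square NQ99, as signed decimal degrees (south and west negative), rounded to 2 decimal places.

80.00, 100.00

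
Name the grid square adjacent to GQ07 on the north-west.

FQ98

Longitude square 0; −1 → -1, wraps to 9, carry into field.
Longitude field G = 6; −1 → 5 = F.
Latitude square 7; +1 → 8.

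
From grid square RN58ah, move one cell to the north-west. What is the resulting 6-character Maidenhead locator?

RN48xi

Longitude subsquare a = 0; −1 → -1, wraps to 23 = x, carry into square.
Longitude square 5; −1 → 4.
Latitude subsquare h = 7; +1 → 8 = i.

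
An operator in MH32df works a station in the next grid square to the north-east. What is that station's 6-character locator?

MH32eg

Longitude subsquare d = 3; +1 → 4 = e.
Latitude subsquare f = 5; +1 → 6 = g.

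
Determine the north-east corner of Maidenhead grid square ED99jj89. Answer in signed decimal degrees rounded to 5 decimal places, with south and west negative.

-50.58333, -81.17500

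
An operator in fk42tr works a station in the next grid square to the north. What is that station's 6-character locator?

Latitude subsquare r = 17; +1 → 18 = s.
The longitude characters are unchanged.

FK42ts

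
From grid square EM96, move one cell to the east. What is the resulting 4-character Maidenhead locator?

Longitude square 9; +1 → 10, wraps to 0, carry into field.
Longitude field E = 4; +1 → 5 = F.
The latitude characters are unchanged.

FM06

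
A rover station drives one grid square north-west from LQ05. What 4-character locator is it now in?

KQ96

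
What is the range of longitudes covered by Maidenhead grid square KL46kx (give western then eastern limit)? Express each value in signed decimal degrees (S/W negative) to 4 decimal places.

28.8333, 28.9167

Field K=10, L=11: +10·20° lon, +11·10° lat → SW at lon 20°, lat 20°.
Square 4, 6: +4·2° lon, +6·1° lat → SW at lon 28°, lat 26°.
Subsquare k=10, x=23: +10·0.0833333° lon, +23·0.0416667° lat → SW at lon 28.8333°, lat 26.9583°.
Cell spans 0.0833333° lon × 0.0416667° lat.
west 28.8333, east 28.9167.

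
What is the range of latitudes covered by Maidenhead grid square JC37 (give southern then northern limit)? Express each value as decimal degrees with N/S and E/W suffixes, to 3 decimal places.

63.000° S, 62.000° S

Field J=9, C=2: +9·20° lon, +2·10° lat → SW at lon 0°, lat -70°.
Square 3, 7: +3·2° lon, +7·1° lat → SW at lon 6°, lat -63°.
Cell spans 2° lon × 1° lat.
south 63.000° S, north 62.000° S.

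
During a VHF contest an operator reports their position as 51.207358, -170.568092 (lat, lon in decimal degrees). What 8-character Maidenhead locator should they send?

Shift to the Maidenhead origin (180°W, 90°S): lon 9.43191, lat 141.20736.
Field (20°×10°, letters A–R): 9.43191/20 → 0 → A, 141.20736/10 → 14 → O; chars AO.
Square (2°×1°, digits 0–9): 9.43191/2 → 4, 1.20736/1 → 1; chars 41.
Subsquare (5′×2.5′, letters a–x): 1.43191/0.0833333 → 17 → r, 0.20736/0.0416667 → 4 → e; chars re.
Extended square (30″×15″, digits 0–9): 0.01524/0.00833333 → 1, 0.04069/0.00416667 → 9; chars 19.

AO41re19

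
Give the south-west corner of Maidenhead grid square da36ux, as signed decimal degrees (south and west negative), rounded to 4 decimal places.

Field D=3, A=0: +3·20° lon, +0·10° lat → SW at lon -120°, lat -90°.
Square 3, 6: +3·2° lon, +6·1° lat → SW at lon -114°, lat -84°.
Subsquare u=20, x=23: +20·0.0833333° lon, +23·0.0416667° lat → SW at lon -112.333°, lat -83.0417°.
latitude -83.0417, longitude -112.3333.

-83.0417, -112.3333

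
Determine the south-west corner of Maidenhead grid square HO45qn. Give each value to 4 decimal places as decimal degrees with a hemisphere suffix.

55.5417° N, 30.6667° W

Field H=7, O=14: +7·20° lon, +14·10° lat → SW at lon -40°, lat 50°.
Square 4, 5: +4·2° lon, +5·1° lat → SW at lon -32°, lat 55°.
Subsquare q=16, n=13: +16·0.0833333° lon, +13·0.0416667° lat → SW at lon -30.6667°, lat 55.5417°.
latitude 55.5417° N, longitude 30.6667° W.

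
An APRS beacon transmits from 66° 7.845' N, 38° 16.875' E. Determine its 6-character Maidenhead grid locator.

KP96dd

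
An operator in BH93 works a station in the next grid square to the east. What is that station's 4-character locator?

Longitude square 9; +1 → 10, wraps to 0, carry into field.
Longitude field B = 1; +1 → 2 = C.
The latitude characters are unchanged.

CH03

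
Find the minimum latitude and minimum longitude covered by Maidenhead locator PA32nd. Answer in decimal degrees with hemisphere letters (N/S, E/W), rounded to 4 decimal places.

87.8750° S, 127.0833° E

Field P=15, A=0: +15·20° lon, +0·10° lat → SW at lon 120°, lat -90°.
Square 3, 2: +3·2° lon, +2·1° lat → SW at lon 126°, lat -88°.
Subsquare n=13, d=3: +13·0.0833333° lon, +3·0.0416667° lat → SW at lon 127.083°, lat -87.875°.
latitude 87.8750° S, longitude 127.0833° E.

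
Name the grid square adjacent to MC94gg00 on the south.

Latitude extended square 0; −1 → -1, wraps to 9, carry into subsquare.
Latitude subsquare g = 6; −1 → 5 = f.
The longitude characters are unchanged.

MC94gf09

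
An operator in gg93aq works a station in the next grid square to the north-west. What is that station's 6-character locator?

GG83xr

Longitude subsquare a = 0; −1 → -1, wraps to 23 = x, carry into square.
Longitude square 9; −1 → 8.
Latitude subsquare q = 16; +1 → 17 = r.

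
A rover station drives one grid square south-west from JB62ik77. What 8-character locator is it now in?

JB62ik66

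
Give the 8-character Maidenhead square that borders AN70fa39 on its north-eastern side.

Longitude extended square 3; +1 → 4.
Latitude extended square 9; +1 → 10, wraps to 0, carry into subsquare.
Latitude subsquare a = 0; +1 → 1 = b.

AN70fb40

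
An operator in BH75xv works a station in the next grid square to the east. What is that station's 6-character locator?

Longitude subsquare x = 23; +1 → 24, wraps to 0 = a, carry into square.
Longitude square 7; +1 → 8.
The latitude characters are unchanged.

BH85av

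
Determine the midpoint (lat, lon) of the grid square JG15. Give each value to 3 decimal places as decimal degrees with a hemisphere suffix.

Field J=9, G=6: +9·20° lon, +6·10° lat → SW at lon 0°, lat -30°.
Square 1, 5: +1·2° lon, +5·1° lat → SW at lon 2°, lat -25°.
Cell spans 2° lon × 1° lat. Centre is SW corner plus half of each.
latitude 24.500° S, longitude 3.000° E.

24.500° S, 3.000° E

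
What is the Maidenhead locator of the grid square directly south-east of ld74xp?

LD84ao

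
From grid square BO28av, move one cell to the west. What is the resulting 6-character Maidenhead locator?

BO18xv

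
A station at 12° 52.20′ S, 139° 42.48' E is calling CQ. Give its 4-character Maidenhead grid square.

PH97

Offset from 180°W / 90°S: lon 319.71°, lat 77.13°.
Field (20°×10°, letters A–R): lon ⌊319.71/20⌋ = 15 → P; lat ⌊77.13/10⌋ = 7 → H.
Square (2°×1°, digits 0–9): lon ⌊19.71/2⌋ = 9; lat ⌊7.13/1⌋ = 7.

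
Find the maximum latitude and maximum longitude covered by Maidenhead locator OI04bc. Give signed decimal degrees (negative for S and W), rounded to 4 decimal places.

-5.8750, 100.1667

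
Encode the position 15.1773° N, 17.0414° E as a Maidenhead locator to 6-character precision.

JK85me

Add 180° to longitude and 90° to latitude: 197.0414, 105.1773.
Field: 197.0414/20 → 9 → J, 105.1773/10 → 10 → K; chars JK.
Square: 17.0414/2 → 8, 5.1773/1 → 5; chars 85.
Subsquare: 1.0414/0.0833333 → 12 → m, 0.1773/0.0416667 → 4 → e; chars me.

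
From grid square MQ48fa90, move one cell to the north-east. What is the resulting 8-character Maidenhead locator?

MQ48ga01

Longitude extended square 9; +1 → 10, wraps to 0, carry into subsquare.
Longitude subsquare f = 5; +1 → 6 = g.
Latitude extended square 0; +1 → 1.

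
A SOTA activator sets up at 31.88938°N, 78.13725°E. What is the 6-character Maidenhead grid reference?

MM91bv

Offset from 180°W / 90°S: lon 258.1372°, lat 121.8894°.
Field (20°×10°, letters A–R): lon ⌊258.1372/20⌋ = 12 → M; lat ⌊121.8894/10⌋ = 12 → M.
Square (2°×1°, digits 0–9): lon ⌊18.1372/2⌋ = 9; lat ⌊1.8894/1⌋ = 1.
Subsquare (5′×2.5′, letters a–x): lon ⌊0.1372/0.0833333⌋ = 1 → b; lat ⌊0.8894/0.0416667⌋ = 21 → v.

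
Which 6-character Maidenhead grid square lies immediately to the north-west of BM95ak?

BM85xl

Longitude subsquare a = 0; −1 → -1, wraps to 23 = x, carry into square.
Longitude square 9; −1 → 8.
Latitude subsquare k = 10; +1 → 11 = l.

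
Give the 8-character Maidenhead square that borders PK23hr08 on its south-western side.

PK23gr97

Longitude extended square 0; −1 → -1, wraps to 9, carry into subsquare.
Longitude subsquare h = 7; −1 → 6 = g.
Latitude extended square 8; −1 → 7.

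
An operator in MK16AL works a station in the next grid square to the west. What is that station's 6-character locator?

MK06xl

Longitude subsquare a = 0; −1 → -1, wraps to 23 = x, carry into square.
Longitude square 1; −1 → 0.
The latitude characters are unchanged.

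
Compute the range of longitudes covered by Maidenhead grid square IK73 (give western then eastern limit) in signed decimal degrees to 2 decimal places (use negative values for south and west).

Field I=8, K=10: +8·20° lon, +10·10° lat → SW at lon -20°, lat 10°.
Square 7, 3: +7·2° lon, +3·1° lat → SW at lon -6°, lat 13°.
Cell spans 2° lon × 1° lat.
west -6.00, east -4.00.

-6.00, -4.00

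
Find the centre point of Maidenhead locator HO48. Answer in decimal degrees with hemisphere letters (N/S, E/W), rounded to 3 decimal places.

Field H=7, O=14: +7·20° lon, +14·10° lat → SW at lon -40°, lat 50°.
Square 4, 8: +4·2° lon, +8·1° lat → SW at lon -32°, lat 58°.
Cell spans 2° lon × 1° lat. Centre is SW corner plus half of each.
latitude 58.500° N, longitude 31.000° W.

58.500° N, 31.000° W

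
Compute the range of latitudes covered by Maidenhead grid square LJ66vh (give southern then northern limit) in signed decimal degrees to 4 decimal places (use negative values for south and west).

Field L=11, J=9: +11·20° lon, +9·10° lat → SW at lon 40°, lat 0°.
Square 6, 6: +6·2° lon, +6·1° lat → SW at lon 52°, lat 6°.
Subsquare v=21, h=7: +21·0.0833333° lon, +7·0.0416667° lat → SW at lon 53.75°, lat 6.29167°.
Cell spans 0.0833333° lon × 0.0416667° lat.
south 6.2917, north 6.3333.

6.2917, 6.3333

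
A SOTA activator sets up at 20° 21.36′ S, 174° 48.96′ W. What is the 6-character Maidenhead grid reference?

AG29op

Shift to the Maidenhead origin (180°W, 90°S): lon 5.1840, lat 69.6440.
Field: 5.1840/20 → 0 → A, 69.6440/10 → 6 → G; chars AG.
Square: 5.1840/2 → 2, 9.6440/1 → 9; chars 29.
Subsquare: 1.1840/0.0833333 → 14 → o, 0.6440/0.0416667 → 15 → p; chars op.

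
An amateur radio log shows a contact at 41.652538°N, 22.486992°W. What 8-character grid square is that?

HN81sp16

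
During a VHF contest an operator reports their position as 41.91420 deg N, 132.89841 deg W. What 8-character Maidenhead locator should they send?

CN31nv29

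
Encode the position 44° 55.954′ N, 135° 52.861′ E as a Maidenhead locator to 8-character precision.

PN74ww53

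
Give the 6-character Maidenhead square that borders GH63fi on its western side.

GH63ei

Longitude subsquare f = 5; −1 → 4 = e.
The latitude characters are unchanged.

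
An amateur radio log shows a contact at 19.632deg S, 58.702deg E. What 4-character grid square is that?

LH90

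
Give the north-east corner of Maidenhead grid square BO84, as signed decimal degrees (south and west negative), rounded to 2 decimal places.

55.00, -142.00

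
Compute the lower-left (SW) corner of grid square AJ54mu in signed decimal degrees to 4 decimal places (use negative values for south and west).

4.8333, -169.0000

Field A=0, J=9: +0·20° lon, +9·10° lat → SW at lon -180°, lat 0°.
Square 5, 4: +5·2° lon, +4·1° lat → SW at lon -170°, lat 4°.
Subsquare m=12, u=20: +12·0.0833333° lon, +20·0.0416667° lat → SW at lon -169°, lat 4.83333°.
latitude 4.8333, longitude -169.0000.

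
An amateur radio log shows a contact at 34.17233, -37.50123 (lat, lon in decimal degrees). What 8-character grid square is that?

Shift to the Maidenhead origin (180°W, 90°S): lon 142.49877, lat 124.17233.
Field: 142.49877/20 → 7 → H, 124.17233/10 → 12 → M; chars HM.
Square: 2.49877/2 → 1, 4.17233/1 → 4; chars 14.
Subsquare: 0.49877/0.0833333 → 5 → f, 0.17233/0.0416667 → 4 → e; chars fe.
Extended square: 0.08210/0.00833333 → 9, 0.00566/0.00416667 → 1; chars 91.

HM14fe91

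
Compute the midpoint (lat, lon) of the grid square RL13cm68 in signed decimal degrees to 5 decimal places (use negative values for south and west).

23.53542, 162.22083

Field R=17, L=11: +17·20° lon, +11·10° lat → SW at lon 160°, lat 20°.
Square 1, 3: +1·2° lon, +3·1° lat → SW at lon 162°, lat 23°.
Subsquare c=2, m=12: +2·0.0833333° lon, +12·0.0416667° lat → SW at lon 162.167°, lat 23.5°.
Extended square 6, 8: +6·0.00833333° lon, +8·0.00416667° lat → SW at lon 162.217°, lat 23.5333°.
Cell spans 0.00833333° lon × 0.00416667° lat. Centre is SW corner plus half of each.
latitude 23.53542, longitude 162.22083.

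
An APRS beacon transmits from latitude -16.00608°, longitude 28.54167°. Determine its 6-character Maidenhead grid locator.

KH43gx

Offset from 180°W / 90°S: lon 208.5417°, lat 73.9939°.
Field: lon ⌊208.5417/20⌋ = 10 → K; lat ⌊73.9939/10⌋ = 7 → H.
Square: lon ⌊8.5417/2⌋ = 4; lat ⌊3.9939/1⌋ = 3.
Subsquare: lon ⌊0.5417/0.0833333⌋ = 6 → g; lat ⌊0.9939/0.0416667⌋ = 23 → x.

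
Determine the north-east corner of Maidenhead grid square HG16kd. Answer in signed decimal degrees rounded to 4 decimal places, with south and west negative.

Field H=7, G=6: +7·20° lon, +6·10° lat → SW at lon -40°, lat -30°.
Square 1, 6: +1·2° lon, +6·1° lat → SW at lon -38°, lat -24°.
Subsquare k=10, d=3: +10·0.0833333° lon, +3·0.0416667° lat → SW at lon -37.1667°, lat -23.875°.
Cell spans 0.0833333° lon × 0.0416667° lat. NE corner is SW corner plus one full cell.
latitude -23.8333, longitude -37.0833.

-23.8333, -37.0833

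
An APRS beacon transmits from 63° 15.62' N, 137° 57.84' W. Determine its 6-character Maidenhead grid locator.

Add 180° to longitude and 90° to latitude: 42.0360, 153.2603.
Field: lon ⌊42.0360/20⌋ = 2 → C; lat ⌊153.2603/10⌋ = 15 → P.
Square: lon ⌊2.0360/2⌋ = 1; lat ⌊3.2603/1⌋ = 3.
Subsquare: lon ⌊0.0360/0.0833333⌋ = 0 → a; lat ⌊0.2603/0.0416667⌋ = 6 → g.

CP13ag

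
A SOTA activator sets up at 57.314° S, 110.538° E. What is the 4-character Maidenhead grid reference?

OD52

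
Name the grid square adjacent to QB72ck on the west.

QB72bk

Longitude subsquare c = 2; −1 → 1 = b.
The latitude characters are unchanged.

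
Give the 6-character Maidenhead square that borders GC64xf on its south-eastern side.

GC74ae

Longitude subsquare x = 23; +1 → 24, wraps to 0 = a, carry into square.
Longitude square 6; +1 → 7.
Latitude subsquare f = 5; −1 → 4 = e.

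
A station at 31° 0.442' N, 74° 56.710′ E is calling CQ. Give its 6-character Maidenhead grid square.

MM71la

Add 180° to longitude and 90° to latitude: 254.9452, 121.0074.
Field: lon ⌊254.9452/20⌋ = 12 → M; lat ⌊121.0074/10⌋ = 12 → M.
Square: lon ⌊14.9452/2⌋ = 7; lat ⌊1.0074/1⌋ = 1.
Subsquare: lon ⌊0.9452/0.0833333⌋ = 11 → l; lat ⌊0.0074/0.0416667⌋ = 0 → a.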